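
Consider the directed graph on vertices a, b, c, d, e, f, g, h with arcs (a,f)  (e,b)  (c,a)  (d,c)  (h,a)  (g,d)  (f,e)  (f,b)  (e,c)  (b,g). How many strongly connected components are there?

{a, b, c, d, e, f, g} are all mutually reachable — one SCC of size 7.
{h} is an SCC by itself.
That gives 2 strongly connected components.

2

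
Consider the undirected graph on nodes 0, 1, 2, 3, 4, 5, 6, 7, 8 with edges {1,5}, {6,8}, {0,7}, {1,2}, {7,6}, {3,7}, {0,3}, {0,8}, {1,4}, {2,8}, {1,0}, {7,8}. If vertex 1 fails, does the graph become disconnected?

Yes

Deleting 1 raises the number of components from 1 to 3, so 1 is a cut vertex.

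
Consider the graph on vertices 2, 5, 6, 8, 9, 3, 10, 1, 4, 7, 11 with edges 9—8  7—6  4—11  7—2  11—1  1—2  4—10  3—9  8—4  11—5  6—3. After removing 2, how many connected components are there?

1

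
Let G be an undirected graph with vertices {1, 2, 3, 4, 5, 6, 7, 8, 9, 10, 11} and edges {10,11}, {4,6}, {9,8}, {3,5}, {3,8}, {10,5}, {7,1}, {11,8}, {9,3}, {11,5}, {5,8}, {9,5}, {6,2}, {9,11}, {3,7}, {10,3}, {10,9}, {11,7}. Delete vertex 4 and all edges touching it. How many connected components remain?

With 4 gone, the remaining components are: {2, 6}; {1, 3, 5, 7, 8, 9, 10, 11}.
That is 2 components.

2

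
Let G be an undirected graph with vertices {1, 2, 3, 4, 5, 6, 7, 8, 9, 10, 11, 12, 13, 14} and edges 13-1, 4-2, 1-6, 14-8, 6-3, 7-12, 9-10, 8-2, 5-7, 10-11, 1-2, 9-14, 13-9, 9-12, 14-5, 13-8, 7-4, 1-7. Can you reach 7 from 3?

From 3 we can reach 1, 2, 3, 4, 5, 6, 7, 8, 9, 10, 11, 12, 13, 14, which includes 7.

Yes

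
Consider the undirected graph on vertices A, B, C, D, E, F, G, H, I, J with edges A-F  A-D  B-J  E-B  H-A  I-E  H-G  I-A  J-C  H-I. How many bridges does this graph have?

The edges on the cycle H-I-A-H are not bridges since each lies on that cycle.
But removing F-A disconnects F from A; removing I-E disconnects I from E; removing C-J disconnects C from J; removing H-G disconnects H from G — these are bridges.
In total 7 edges are bridges.

7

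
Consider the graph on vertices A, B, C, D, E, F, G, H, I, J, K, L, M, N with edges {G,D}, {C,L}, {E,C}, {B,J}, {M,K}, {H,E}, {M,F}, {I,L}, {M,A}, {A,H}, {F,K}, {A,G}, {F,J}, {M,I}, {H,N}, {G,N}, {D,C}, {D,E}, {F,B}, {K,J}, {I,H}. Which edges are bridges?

none

The edges on the cycle A-G-N-H-A are not bridges since each lies on that cycle.
Every edge lies on some cycle, so there are no bridges.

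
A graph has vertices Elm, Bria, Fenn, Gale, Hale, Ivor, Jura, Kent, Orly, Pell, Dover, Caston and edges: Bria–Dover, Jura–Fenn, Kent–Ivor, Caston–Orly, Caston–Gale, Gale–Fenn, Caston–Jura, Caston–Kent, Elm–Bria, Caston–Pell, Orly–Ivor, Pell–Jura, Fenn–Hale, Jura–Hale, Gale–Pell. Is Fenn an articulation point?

No

Deleting Fenn leaves 2 components (was 2), so Fenn is not a cut vertex.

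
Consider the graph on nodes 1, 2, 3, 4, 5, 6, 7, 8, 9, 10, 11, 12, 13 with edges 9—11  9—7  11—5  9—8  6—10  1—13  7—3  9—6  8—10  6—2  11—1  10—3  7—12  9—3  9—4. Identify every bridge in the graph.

1-11, 1-13, 11-5, 11-9, 12-7, 2-6, 4-9

The edges on the cycle 9-8-10-3-7-9 are not bridges since each lies on that cycle.
But removing 7—12 disconnects 7 from 12; removing 1—13 disconnects 1 from 13; removing 11—9 disconnects 11 from 9; removing 11—1 disconnects 11 from 1 — these are bridges.
In total 7 edges are bridges.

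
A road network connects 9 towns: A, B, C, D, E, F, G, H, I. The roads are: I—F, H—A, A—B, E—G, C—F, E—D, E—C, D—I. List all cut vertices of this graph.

Removing A increases the component count from 2 to 3, so A is a cut vertex.
Removing E increases the component count from 2 to 3, so E is a cut vertex.
By contrast removing C leaves 2 components; it is not a cut vertex. No other vertex is a cut vertex either.

A, E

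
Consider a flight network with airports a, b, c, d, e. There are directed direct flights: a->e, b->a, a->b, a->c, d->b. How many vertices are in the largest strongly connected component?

{a, b} are all mutually reachable — one SCC of size 2.
{e} is an SCC by itself.
{c} is an SCC by itself.
{d} is an SCC by itself.
The largest has 2 vertices.

2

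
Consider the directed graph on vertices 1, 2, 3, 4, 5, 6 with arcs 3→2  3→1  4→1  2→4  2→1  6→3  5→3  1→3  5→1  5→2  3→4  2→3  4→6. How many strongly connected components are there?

{1, 2, 3, 4, 6} are all mutually reachable — one SCC of size 5.
{5} is an SCC by itself.
That gives 2 strongly connected components.

2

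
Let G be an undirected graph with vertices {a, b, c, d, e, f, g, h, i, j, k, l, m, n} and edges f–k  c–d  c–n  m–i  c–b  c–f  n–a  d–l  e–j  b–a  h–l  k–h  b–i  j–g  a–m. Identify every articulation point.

c, j

Removing c increases the component count from 2 to 3, so c is a cut vertex.
Removing j increases the component count from 2 to 3, so j is a cut vertex.
By contrast removing i leaves 2 components; it is not a cut vertex. No other vertex is a cut vertex either.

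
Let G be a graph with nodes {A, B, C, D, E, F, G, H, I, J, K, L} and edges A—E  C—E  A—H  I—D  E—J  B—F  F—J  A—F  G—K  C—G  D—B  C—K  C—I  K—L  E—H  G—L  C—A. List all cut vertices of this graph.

Removing C increases the component count from 1 to 2, so C is a cut vertex.
By contrast removing A leaves 1 component; it is not a cut vertex. No other vertex is a cut vertex either.

C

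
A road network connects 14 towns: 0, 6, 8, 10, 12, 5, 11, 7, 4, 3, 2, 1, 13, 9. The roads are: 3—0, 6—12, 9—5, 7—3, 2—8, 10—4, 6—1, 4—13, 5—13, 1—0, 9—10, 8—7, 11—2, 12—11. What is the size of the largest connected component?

9

Starting from 4 we can reach 4, 5, 9, 10, 13. That is one component of size 5.
Starting from 0 we can reach 0, 1, 2, 3, 6, 7, 8, 11, 12. That is one component of size 9.
The largest has 9 vertices.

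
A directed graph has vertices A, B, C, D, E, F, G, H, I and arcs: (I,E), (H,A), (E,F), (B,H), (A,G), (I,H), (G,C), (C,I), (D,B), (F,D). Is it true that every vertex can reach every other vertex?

From D we can reach every vertex (A, B, C, D, E, F, G, H, I), and every vertex can reach D (A, B, C, D, E, F, G, H, I). So the whole graph is one strongly connected component.

Yes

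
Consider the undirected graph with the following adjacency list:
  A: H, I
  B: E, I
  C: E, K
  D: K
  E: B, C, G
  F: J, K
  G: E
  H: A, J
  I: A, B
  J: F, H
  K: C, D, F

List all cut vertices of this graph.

Removing E increases the component count from 1 to 2, so E is a cut vertex.
Removing K increases the component count from 1 to 2, so K is a cut vertex.
By contrast removing C leaves 1 component; it is not a cut vertex. No other vertex is a cut vertex either.

E, K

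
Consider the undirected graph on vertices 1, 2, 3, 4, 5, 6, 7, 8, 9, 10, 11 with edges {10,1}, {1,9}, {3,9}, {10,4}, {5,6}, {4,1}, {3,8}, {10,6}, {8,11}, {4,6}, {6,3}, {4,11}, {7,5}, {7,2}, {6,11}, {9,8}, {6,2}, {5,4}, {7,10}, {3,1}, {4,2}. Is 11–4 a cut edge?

No

After removing 11–4, the path 11-6-4 still connects them, so the edge is not a bridge.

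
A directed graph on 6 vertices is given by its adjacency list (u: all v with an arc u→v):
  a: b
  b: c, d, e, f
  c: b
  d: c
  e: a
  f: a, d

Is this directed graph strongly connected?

From a we can reach every vertex (a, b, c, d, e, f), and every vertex can reach a (a, b, c, d, e, f). So the whole graph is one strongly connected component.

Yes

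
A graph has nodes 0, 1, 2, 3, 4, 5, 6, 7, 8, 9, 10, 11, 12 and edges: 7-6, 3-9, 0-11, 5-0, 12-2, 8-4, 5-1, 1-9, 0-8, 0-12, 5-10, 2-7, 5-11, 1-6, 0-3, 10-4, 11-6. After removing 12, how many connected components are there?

With 12 gone, the remaining components are: {0, 1, 2, 3, 4, 5, 6, 7, 8, 9, 10, 11}.
That is 1 component.

1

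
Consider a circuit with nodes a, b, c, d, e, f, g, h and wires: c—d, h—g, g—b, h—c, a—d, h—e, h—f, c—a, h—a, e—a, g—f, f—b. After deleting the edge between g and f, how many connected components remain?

g and f are still connected via g-h-f, so the component count stays at 1.

1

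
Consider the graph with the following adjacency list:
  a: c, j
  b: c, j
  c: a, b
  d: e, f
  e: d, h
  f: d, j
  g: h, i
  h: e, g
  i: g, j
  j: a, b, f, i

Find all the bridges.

none

The edges on the cycle j-i-g-h-e-d-f-j are not bridges since each lies on that cycle.
Every edge lies on some cycle, so there are no bridges.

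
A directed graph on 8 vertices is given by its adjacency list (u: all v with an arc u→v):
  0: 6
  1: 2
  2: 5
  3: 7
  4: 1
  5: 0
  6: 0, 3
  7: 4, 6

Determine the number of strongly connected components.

{0, 1, 2, 3, 4, 5, 6, 7} are all mutually reachable — one SCC of size 8.
That gives 1 strongly connected component.

1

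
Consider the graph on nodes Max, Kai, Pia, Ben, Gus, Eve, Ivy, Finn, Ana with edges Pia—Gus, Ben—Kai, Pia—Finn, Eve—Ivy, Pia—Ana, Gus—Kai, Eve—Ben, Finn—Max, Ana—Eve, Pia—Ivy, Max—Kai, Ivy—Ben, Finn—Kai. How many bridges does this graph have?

0

The edges on the cycle Pia-Finn-Max-Kai-Ben-Eve-Ana-Pia are not bridges since each lies on that cycle.
Every edge lies on some cycle, so there are no bridges.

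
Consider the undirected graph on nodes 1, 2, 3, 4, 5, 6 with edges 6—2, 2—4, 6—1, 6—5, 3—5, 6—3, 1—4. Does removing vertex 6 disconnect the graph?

Deleting 6 raises the number of components from 1 to 2, so 6 is a cut vertex.

Yes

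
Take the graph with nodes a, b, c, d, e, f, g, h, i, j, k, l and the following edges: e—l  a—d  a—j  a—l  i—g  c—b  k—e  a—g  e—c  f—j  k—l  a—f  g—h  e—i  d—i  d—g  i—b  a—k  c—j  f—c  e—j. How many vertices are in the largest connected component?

Starting from a we can reach a, b, c, d, e, f, g, h, i, j, k, l. That is one component of size 12.
The largest has 12 vertices.

12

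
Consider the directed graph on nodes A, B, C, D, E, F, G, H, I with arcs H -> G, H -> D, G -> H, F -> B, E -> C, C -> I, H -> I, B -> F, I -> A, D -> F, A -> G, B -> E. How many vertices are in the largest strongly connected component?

9

{A, B, C, D, E, F, G, H, I} are all mutually reachable — one SCC of size 9.
The largest has 9 vertices.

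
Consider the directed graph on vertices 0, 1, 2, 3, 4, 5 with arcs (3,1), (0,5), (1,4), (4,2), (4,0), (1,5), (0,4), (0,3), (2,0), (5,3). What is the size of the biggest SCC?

{0, 1, 2, 3, 4, 5} are all mutually reachable — one SCC of size 6.
The largest has 6 vertices.

6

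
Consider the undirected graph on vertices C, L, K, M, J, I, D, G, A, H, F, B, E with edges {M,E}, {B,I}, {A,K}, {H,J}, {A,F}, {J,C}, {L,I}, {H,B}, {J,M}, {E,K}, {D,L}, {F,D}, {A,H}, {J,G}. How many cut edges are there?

2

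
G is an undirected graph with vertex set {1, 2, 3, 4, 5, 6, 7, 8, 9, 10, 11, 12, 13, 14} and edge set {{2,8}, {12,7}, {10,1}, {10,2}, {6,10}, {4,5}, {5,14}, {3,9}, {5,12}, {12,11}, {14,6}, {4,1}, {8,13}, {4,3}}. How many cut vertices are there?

7

Removing 2 increases the component count from 1 to 2, so 2 is a cut vertex.
Removing 3 increases the component count from 1 to 2, so 3 is a cut vertex.
Removing 4 increases the component count from 1 to 2, so 4 is a cut vertex.
Likewise 5, 8, 10, 12 are cut vertices.
By contrast removing 11 leaves 1 component; it is not a cut vertex. No other vertex is a cut vertex either.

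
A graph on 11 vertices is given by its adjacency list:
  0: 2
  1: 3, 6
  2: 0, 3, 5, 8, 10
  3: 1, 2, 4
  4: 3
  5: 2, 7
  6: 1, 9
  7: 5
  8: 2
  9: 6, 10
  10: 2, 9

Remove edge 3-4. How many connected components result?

Before removal there is 1 component.
3-4 is a bridge — removing it separates 3's side from 4's side.
After removal: 2 components.

2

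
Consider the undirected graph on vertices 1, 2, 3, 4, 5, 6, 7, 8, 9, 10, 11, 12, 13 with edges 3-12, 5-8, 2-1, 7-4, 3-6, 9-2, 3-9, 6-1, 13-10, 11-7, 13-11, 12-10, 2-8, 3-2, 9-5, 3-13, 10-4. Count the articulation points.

Removing 3 increases the component count from 1 to 2, so 3 is a cut vertex.
By contrast removing 12 leaves 1 component; it is not a cut vertex. No other vertex is a cut vertex either.

1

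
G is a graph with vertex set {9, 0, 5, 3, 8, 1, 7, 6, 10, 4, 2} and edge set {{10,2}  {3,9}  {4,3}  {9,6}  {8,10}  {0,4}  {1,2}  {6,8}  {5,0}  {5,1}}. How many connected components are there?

7 is isolated — a component by itself.
Starting from 0 we can reach 0, 1, 2, 3, 4, 5, 6, 8, 9, 10. That is one component of size 10.
Total: 2 components.

2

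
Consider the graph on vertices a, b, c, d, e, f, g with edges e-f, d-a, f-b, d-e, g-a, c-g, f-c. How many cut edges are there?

The edges on the cycle d-e-f-c-g-a-d are not bridges since each lies on that cycle.
But removing f-b disconnects f from b — this is a bridge.

1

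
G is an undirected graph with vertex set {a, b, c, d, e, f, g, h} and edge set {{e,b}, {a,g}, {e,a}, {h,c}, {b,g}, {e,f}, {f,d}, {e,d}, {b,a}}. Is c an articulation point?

No

Deleting c leaves 2 components (was 2), so c is not a cut vertex.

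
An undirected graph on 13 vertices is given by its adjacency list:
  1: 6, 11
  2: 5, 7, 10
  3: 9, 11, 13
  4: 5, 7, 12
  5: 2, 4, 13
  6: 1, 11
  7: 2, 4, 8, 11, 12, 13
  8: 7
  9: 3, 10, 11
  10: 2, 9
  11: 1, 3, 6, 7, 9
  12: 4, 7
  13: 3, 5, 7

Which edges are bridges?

7-8

The edges on the cycle 7-11-9-10-2-7 are not bridges since each lies on that cycle.
But removing 7-8 disconnects 7 from 8 — this is a bridge.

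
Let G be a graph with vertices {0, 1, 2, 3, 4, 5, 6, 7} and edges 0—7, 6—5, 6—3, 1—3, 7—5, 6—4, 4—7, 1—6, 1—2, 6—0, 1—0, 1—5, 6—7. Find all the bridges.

1-2

The edges on the cycle 6-4-7-6 are not bridges since each lies on that cycle.
But removing 2—1 disconnects 2 from 1 — this is a bridge.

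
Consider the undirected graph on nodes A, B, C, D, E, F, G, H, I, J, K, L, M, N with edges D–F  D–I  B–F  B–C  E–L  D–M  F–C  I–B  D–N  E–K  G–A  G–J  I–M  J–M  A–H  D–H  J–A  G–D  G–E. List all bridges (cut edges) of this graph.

The edges on the cycle G-J-A-H-D-G are not bridges since each lies on that cycle.
But removing E–G disconnects E from G; removing E–L disconnects E from L; removing D–N disconnects D from N; removing E–K disconnects E from K — these are bridges.

D-N, E-G, E-K, E-L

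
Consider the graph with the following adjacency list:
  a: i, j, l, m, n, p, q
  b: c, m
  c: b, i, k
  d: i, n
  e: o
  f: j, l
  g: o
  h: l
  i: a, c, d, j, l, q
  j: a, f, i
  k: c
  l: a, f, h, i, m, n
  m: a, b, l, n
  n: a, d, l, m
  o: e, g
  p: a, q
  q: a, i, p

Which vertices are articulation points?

c, l, o

Removing c increases the component count from 2 to 3, so c is a cut vertex.
Removing l increases the component count from 2 to 3, so l is a cut vertex.
Removing o increases the component count from 2 to 3, so o is a cut vertex.
By contrast removing h leaves 2 components; it is not a cut vertex. No other vertex is a cut vertex either.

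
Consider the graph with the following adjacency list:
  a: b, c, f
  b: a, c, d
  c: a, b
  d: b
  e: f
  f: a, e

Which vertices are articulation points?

a, b, f

Removing a increases the component count from 1 to 2, so a is a cut vertex.
Removing b increases the component count from 1 to 2, so b is a cut vertex.
Removing f increases the component count from 1 to 2, so f is a cut vertex.
By contrast removing e leaves 1 component; it is not a cut vertex. No other vertex is a cut vertex either.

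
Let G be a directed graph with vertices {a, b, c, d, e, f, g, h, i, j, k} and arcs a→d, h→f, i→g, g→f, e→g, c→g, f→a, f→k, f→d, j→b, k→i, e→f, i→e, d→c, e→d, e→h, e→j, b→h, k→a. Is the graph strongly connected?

From e we can reach every vertex (a, b, c, d, e, f, g, h, i, j, k), and every vertex can reach e (a, b, c, d, e, f, g, h, i, j, k). So the whole graph is one strongly connected component.

Yes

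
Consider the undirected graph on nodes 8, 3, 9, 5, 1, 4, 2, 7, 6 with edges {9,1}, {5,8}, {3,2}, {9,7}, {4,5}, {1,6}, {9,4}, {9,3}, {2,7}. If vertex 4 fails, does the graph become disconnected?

Yes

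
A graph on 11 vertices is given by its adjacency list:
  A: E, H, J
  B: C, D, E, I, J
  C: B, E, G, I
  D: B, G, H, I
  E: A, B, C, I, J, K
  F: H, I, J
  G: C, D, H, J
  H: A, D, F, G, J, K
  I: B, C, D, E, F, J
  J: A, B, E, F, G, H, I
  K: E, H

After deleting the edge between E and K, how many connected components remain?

1

E and K are still connected via E-J-H-K, so the component count stays at 1.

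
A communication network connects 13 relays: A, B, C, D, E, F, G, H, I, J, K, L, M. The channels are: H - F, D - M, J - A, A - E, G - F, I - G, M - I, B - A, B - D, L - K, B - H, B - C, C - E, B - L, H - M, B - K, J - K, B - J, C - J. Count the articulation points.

Removing B increases the component count from 1 to 2, so B is a cut vertex.
By contrast removing D leaves 1 component; it is not a cut vertex. No other vertex is a cut vertex either.

1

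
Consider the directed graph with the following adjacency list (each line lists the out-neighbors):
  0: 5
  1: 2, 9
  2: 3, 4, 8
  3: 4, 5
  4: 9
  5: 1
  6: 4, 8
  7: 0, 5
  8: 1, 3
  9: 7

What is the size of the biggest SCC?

{0, 1, 2, 3, 4, 5, 7, 8, 9} are all mutually reachable — one SCC of size 9.
{6} is an SCC by itself.
The largest has 9 vertices.

9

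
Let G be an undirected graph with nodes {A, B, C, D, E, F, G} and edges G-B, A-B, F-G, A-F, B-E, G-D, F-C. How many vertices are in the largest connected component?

7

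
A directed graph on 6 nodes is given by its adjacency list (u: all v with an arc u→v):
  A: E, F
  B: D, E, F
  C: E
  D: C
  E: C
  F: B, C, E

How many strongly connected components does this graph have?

4

{C, E} are all mutually reachable — one SCC of size 2.
{B, F} are all mutually reachable — one SCC of size 2.
{D} is an SCC by itself.
{A} is an SCC by itself.
That gives 4 strongly connected components.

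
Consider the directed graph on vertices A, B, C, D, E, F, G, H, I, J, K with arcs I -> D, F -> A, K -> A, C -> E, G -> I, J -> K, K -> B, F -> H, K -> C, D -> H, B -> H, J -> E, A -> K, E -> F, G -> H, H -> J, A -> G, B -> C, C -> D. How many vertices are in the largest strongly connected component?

11

{A, B, C, D, E, F, G, H, I, J, K} are all mutually reachable — one SCC of size 11.
The largest has 11 vertices.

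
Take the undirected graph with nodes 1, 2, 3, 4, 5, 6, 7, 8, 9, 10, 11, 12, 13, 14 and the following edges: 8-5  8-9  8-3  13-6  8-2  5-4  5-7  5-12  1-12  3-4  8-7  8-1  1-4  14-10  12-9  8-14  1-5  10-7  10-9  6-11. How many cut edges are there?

3

The edges on the cycle 8-14-10-9-8 are not bridges since each lies on that cycle.
But removing 6-11 disconnects 6 from 11; removing 13-6 disconnects 13 from 6; removing 8-2 disconnects 8 from 2 — these are bridges.
That makes 3 bridges.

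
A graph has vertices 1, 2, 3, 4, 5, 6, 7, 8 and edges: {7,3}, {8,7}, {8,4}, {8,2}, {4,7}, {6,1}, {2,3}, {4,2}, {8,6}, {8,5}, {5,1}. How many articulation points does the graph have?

Removing 8 increases the component count from 1 to 2, so 8 is a cut vertex.
By contrast removing 7 leaves 1 component; it is not a cut vertex. No other vertex is a cut vertex either.

1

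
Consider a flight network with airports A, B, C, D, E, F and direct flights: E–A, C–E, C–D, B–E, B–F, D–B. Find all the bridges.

A-E, B-F

The edges on the cycle C-D-B-E-C are not bridges since each lies on that cycle.
But removing E–A disconnects E from A; removing B–F disconnects B from F — these are bridges.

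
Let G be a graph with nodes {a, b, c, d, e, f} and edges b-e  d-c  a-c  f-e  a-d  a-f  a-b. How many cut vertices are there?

1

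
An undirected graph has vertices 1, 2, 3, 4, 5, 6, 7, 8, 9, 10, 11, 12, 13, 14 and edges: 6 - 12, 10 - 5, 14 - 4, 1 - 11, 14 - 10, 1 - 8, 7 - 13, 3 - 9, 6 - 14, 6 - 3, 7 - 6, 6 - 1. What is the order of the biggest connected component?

13

2 is isolated — a component by itself.
Starting from 1 we can reach 1, 3, 4, 5, 6, 7, 8, 9, 10, 11, 12, 13, 14. That is one component of size 13.
The largest has 13 vertices.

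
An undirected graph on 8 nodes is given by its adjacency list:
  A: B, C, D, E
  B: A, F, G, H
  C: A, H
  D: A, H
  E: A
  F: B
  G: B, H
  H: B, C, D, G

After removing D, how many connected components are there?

1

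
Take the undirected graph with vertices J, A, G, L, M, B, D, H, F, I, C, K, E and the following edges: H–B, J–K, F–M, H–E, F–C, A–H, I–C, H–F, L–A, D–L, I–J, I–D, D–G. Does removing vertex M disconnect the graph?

Deleting M leaves 1 component (was 1), so M is not a cut vertex.

No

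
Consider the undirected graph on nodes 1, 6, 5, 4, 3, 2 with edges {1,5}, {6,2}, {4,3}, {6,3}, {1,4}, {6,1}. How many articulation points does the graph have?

2

Removing 1 increases the component count from 1 to 2, so 1 is a cut vertex.
Removing 6 increases the component count from 1 to 2, so 6 is a cut vertex.
By contrast removing 3 leaves 1 component; it is not a cut vertex. No other vertex is a cut vertex either.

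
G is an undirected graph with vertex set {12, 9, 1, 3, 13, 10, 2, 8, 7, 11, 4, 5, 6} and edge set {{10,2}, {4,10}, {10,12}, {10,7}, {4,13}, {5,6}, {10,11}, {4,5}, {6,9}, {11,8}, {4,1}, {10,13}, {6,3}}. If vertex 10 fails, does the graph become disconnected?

Deleting 10 raises the number of components from 1 to 5, so 10 is a cut vertex.

Yes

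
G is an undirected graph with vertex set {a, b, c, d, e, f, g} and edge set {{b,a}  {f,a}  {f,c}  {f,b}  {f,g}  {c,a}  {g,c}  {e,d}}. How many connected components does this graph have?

2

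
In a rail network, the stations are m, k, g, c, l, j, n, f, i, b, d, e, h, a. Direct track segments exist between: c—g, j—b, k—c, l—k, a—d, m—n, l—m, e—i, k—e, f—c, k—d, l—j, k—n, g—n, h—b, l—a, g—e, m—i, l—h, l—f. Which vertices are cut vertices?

l

Removing l increases the component count from 1 to 2, so l is a cut vertex.
By contrast removing j leaves 1 component; it is not a cut vertex. No other vertex is a cut vertex either.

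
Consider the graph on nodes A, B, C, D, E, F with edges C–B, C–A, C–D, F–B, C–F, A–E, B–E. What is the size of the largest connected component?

6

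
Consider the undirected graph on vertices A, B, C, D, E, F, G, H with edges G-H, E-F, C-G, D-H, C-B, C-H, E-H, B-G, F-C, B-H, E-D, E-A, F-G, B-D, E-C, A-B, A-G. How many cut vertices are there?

Removing B, for instance, still leaves 1 component. No single vertex removal increases the component count — the graph has no articulation points.

0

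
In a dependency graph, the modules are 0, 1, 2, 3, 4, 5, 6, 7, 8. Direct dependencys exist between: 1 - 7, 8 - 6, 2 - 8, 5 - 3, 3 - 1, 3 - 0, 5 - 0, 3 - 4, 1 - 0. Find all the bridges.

The edges on the cycle 3-1-0-3 are not bridges since each lies on that cycle.
But removing 2 - 8 disconnects 2 from 8; removing 1 - 7 disconnects 1 from 7; removing 4 - 3 disconnects 4 from 3; removing 6 - 8 disconnects 6 from 8 — these are bridges.

1-7, 2-8, 3-4, 6-8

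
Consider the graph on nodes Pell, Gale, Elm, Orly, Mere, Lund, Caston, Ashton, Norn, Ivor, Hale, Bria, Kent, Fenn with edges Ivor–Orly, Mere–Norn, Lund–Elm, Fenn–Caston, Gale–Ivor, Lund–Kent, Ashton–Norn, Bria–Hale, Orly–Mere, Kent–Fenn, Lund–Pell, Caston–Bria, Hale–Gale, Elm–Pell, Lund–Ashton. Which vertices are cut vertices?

Removing Lund increases the component count from 1 to 2, so Lund is a cut vertex.
By contrast removing Bria leaves 1 component; it is not a cut vertex. No other vertex is a cut vertex either.

Lund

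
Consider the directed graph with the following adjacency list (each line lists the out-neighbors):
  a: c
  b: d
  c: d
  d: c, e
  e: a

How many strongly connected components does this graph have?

2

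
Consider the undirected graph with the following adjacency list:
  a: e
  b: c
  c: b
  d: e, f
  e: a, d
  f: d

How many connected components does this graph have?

Starting from b we can reach b, c. That is one component of size 2.
Starting from a we can reach a, d, e, f. That is one component of size 4.
Total: 2 components.

2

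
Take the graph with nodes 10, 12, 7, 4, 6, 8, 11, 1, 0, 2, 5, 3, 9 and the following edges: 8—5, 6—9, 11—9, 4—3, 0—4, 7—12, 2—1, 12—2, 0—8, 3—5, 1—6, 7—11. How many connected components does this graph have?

3

10 is isolated — a component by itself.
Starting from 0 we can reach 0, 3, 4, 5, 8. That is one component of size 5.
Starting from 1 we can reach 1, 2, 6, 7, 9, 11, 12. That is one component of size 7.
Total: 3 components.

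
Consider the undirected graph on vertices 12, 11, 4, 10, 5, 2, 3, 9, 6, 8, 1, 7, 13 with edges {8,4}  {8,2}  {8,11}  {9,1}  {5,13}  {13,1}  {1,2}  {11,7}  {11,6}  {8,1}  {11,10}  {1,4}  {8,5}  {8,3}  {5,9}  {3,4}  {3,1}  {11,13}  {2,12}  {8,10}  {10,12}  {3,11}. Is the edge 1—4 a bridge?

No

After removing 1—4, the path 1-8-4 still connects them, so the edge is not a bridge.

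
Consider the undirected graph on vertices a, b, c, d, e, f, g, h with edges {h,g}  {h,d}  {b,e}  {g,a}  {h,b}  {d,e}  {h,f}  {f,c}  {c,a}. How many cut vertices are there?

Removing h increases the component count from 1 to 2, so h is a cut vertex.
By contrast removing f leaves 1 component; it is not a cut vertex. No other vertex is a cut vertex either.

1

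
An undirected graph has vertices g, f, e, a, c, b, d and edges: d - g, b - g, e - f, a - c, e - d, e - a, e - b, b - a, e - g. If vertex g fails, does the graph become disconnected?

Deleting g leaves 1 component (was 1) (its neighbors b, d, e remain connected to each other), so g is not a cut vertex.

No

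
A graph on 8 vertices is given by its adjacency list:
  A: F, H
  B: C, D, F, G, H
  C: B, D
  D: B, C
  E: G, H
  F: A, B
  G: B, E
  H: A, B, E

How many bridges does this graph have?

The edges on the cycle B-D-C-B are not bridges since each lies on that cycle.
Every edge lies on some cycle, so there are no bridges.

0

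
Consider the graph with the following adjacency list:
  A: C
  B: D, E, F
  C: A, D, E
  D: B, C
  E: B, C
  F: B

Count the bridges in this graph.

The edges on the cycle C-D-B-E-C are not bridges since each lies on that cycle.
But removing B-F disconnects B from F; removing C-A disconnects C from A — these are bridges.
That makes 2 bridges.

2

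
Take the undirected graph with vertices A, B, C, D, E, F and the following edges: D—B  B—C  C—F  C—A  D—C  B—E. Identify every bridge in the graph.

A-C, B-E, C-F

The edges on the cycle D-B-C-D are not bridges since each lies on that cycle.
But removing C—F disconnects C from F; removing B—E disconnects B from E; removing C—A disconnects C from A — these are bridges.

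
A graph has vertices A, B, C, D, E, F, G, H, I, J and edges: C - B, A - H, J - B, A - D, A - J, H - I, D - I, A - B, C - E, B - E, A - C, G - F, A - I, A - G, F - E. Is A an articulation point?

Yes

Deleting A raises the number of components from 1 to 2, so A is a cut vertex.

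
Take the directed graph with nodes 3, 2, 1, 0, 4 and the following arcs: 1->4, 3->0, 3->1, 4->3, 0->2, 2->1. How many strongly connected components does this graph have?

1

{0, 1, 2, 3, 4} are all mutually reachable — one SCC of size 5.
That gives 1 strongly connected component.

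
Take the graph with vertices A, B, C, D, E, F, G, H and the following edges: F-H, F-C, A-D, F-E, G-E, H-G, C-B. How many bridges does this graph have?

The edges on the cycle F-H-G-E-F are not bridges since each lies on that cycle.
But removing C-B disconnects C from B; removing A-D disconnects A from D; removing F-C disconnects F from C — these are bridges.
That makes 3 bridges.

3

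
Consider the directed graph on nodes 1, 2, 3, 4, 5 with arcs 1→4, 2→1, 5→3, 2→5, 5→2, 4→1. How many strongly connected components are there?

{1, 4} are all mutually reachable — one SCC of size 2.
{2, 5} are all mutually reachable — one SCC of size 2.
{3} is an SCC by itself.
That gives 3 strongly connected components.

3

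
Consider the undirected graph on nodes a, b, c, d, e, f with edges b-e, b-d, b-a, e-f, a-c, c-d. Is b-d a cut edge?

No

After removing b-d, the path b-a-c-d still connects them, so the edge is not a bridge.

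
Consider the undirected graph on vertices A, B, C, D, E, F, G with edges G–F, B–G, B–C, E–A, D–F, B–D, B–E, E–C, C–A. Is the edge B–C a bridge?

After removing B–C, the path B-E-C still connects them, so the edge is not a bridge.

No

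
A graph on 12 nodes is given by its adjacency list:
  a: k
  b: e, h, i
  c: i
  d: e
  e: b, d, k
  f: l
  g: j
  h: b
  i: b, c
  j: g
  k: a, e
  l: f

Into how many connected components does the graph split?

3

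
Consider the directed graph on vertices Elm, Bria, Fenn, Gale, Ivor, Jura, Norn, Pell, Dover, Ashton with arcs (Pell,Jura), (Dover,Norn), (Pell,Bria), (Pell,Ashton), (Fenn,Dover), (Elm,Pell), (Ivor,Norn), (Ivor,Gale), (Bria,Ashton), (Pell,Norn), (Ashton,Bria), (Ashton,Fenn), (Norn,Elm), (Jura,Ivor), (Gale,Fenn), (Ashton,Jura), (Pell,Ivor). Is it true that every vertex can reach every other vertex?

Yes

From Norn we can reach every vertex (Elm, Bria, Fenn, Gale, Ivor, Jura, Norn, Pell, Dover, Ashton), and every vertex can reach Norn (Elm, Bria, Fenn, Gale, Ivor, Jura, Norn, Pell, Dover, Ashton). So the whole graph is one strongly connected component.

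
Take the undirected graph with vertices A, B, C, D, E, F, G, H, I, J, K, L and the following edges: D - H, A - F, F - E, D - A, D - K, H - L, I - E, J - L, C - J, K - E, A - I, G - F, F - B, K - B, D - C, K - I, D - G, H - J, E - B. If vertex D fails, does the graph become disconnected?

Deleting D raises the number of components from 1 to 2, so D is a cut vertex.

Yes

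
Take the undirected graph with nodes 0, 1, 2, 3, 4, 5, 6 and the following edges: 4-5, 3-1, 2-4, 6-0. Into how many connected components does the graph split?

Starting from 0 we can reach 0, 6. That is one component of size 2.
Starting from 1 we can reach 1, 3. That is one component of size 2.
Starting from 2 we can reach 2, 4, 5. That is one component of size 3.
Total: 3 components.

3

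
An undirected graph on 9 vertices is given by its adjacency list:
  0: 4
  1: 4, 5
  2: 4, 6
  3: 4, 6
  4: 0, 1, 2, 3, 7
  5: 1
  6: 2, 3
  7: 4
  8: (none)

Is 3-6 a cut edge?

No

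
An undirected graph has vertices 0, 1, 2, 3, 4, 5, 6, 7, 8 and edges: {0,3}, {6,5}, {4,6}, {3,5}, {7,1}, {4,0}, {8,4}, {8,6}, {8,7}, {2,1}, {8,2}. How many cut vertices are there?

Removing 8 increases the component count from 1 to 2, so 8 is a cut vertex.
By contrast removing 4 leaves 1 component; it is not a cut vertex. No other vertex is a cut vertex either.

1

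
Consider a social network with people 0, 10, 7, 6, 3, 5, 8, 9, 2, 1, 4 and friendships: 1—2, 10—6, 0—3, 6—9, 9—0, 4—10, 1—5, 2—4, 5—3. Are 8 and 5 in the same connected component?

The component containing 8 is {8}, and 5 is not in it.

No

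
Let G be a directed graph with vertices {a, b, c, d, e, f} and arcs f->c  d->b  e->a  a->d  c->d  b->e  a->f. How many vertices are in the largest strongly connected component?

{a, b, c, d, e, f} are all mutually reachable — one SCC of size 6.
The largest has 6 vertices.

6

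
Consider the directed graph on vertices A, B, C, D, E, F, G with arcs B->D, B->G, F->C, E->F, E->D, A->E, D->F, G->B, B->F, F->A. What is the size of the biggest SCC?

4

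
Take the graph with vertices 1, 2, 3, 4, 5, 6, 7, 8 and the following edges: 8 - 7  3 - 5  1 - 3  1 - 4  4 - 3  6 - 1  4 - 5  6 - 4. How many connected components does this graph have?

3

2 is isolated — a component by itself.
Starting from 7 we can reach 7, 8. That is one component of size 2.
Starting from 1 we can reach 1, 3, 4, 5, 6. That is one component of size 5.
Total: 3 components.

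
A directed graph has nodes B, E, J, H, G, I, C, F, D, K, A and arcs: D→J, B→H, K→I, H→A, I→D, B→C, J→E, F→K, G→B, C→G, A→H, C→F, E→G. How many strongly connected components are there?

2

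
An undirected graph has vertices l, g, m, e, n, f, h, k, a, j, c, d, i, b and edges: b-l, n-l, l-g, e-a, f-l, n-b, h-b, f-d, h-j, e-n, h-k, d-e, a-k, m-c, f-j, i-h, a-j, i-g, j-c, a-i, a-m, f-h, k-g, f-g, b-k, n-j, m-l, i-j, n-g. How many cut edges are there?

0

The edges on the cycle a-i-h-j-c-m-a are not bridges since each lies on that cycle.
Every edge lies on some cycle, so there are no bridges.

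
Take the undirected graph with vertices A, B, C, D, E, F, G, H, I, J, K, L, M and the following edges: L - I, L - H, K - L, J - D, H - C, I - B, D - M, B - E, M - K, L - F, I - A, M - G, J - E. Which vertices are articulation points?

H, I, L, M

Removing H increases the component count from 1 to 2, so H is a cut vertex.
Removing I increases the component count from 1 to 2, so I is a cut vertex.
Removing L increases the component count from 1 to 3, so L is a cut vertex.
Likewise M is a cut vertex.
By contrast removing K leaves 1 component; it is not a cut vertex. No other vertex is a cut vertex either.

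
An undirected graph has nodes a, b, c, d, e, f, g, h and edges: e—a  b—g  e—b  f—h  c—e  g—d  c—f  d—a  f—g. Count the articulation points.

1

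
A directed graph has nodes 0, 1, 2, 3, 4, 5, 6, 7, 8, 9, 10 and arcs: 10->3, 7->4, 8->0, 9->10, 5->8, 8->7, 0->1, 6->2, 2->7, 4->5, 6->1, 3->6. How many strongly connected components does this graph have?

8

{4, 5, 7, 8} are all mutually reachable — one SCC of size 4.
{2} is an SCC by itself.
{0} is an SCC by itself.
{1} is an SCC by itself.
{3} is an SCC by itself.
(and 3 more singleton SCCs)
That gives 8 strongly connected components.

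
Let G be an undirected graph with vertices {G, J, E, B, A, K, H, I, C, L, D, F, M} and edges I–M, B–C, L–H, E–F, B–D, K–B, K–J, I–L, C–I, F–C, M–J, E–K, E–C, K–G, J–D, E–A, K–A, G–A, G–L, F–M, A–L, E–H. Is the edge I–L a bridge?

No

After removing I–L, the path I-C-E-A-L still connects them, so the edge is not a bridge.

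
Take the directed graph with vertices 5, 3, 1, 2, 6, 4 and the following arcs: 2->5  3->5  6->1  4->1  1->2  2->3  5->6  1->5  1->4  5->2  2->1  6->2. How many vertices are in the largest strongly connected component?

{1, 2, 3, 4, 5, 6} are all mutually reachable — one SCC of size 6.
The largest has 6 vertices.

6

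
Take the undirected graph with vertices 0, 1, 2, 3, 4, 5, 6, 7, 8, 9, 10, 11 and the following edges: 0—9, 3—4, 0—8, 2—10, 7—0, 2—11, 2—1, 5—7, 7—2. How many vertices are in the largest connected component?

6 is isolated — a component by itself.
Starting from 3 we can reach 3, 4. That is one component of size 2.
Starting from 0 we can reach 0, 1, 2, 5, 7, 8, 9, 10, 11. That is one component of size 9.
The largest has 9 vertices.

9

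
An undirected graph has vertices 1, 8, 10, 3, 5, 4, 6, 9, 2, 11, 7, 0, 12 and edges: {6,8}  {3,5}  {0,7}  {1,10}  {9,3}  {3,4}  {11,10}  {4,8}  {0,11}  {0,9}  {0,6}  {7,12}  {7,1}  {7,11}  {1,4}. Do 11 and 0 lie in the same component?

Yes

From 11 we can reach 0, 1, 3, 4, 5, 6, 7, 8, 9, 10, 11, 12, which includes 0.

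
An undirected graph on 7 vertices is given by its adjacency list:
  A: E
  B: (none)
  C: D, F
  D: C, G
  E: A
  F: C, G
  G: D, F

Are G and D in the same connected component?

Yes

From G we can reach C, D, F, G, which includes D.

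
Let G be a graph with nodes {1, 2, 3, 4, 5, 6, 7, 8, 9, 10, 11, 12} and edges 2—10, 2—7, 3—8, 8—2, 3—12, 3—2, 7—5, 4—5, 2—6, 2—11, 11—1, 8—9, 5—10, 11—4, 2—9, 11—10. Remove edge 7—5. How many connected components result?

1

7 and 5 are still connected via 7-2-10-5, so the component count stays at 1.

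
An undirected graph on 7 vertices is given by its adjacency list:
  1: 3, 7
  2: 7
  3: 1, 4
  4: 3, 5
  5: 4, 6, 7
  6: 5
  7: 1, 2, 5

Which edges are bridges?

2-7, 5-6

The edges on the cycle 7-1-3-4-5-7 are not bridges since each lies on that cycle.
But removing 5-6 disconnects 5 from 6; removing 7-2 disconnects 7 from 2 — these are bridges.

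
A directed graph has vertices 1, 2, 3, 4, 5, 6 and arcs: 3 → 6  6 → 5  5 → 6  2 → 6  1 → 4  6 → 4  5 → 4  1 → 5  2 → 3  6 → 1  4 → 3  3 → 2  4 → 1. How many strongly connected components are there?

{1, 2, 3, 4, 5, 6} are all mutually reachable — one SCC of size 6.
That gives 1 strongly connected component.

1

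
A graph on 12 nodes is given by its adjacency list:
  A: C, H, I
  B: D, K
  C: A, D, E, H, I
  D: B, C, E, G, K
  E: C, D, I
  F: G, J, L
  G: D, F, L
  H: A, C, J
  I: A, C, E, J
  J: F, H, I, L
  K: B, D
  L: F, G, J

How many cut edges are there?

The edges on the cycle D-B-K-D are not bridges since each lies on that cycle.
Every edge lies on some cycle, so there are no bridges.

0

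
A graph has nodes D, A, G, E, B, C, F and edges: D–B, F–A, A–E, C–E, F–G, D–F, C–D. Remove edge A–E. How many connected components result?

1

A and E are still connected via A-F-D-C-E, so the component count stays at 1.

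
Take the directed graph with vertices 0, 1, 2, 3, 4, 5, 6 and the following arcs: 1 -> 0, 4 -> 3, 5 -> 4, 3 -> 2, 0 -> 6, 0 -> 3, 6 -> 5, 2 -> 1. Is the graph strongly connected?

From 1 we can reach every vertex (0, 1, 2, 3, 4, 5, 6), and every vertex can reach 1 (0, 1, 2, 3, 4, 5, 6). So the whole graph is one strongly connected component.

Yes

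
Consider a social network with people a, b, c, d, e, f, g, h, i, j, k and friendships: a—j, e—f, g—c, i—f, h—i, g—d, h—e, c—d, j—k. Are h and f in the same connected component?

Yes

From h we can reach e, f, h, i, which includes f.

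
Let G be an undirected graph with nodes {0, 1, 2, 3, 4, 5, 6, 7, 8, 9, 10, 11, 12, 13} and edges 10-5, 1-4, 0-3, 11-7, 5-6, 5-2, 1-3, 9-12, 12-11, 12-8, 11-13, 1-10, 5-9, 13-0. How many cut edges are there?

The edges on the cycle 1-10-5-9-12-11-13-0-3-1 are not bridges since each lies on that cycle.
But removing 1-4 disconnects 1 from 4; removing 8-12 disconnects 8 from 12; removing 7-11 disconnects 7 from 11; removing 5-6 disconnects 5 from 6 — these are bridges.
In total 5 edges are bridges.

5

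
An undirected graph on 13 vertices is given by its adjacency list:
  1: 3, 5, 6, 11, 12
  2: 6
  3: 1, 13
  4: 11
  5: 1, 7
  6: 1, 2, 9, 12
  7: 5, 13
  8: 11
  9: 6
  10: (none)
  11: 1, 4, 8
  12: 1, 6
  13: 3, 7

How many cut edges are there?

The edges on the cycle 13-3-1-5-7-13 are not bridges since each lies on that cycle.
But removing 4-11 disconnects 4 from 11; removing 8-11 disconnects 8 from 11; removing 1-11 disconnects 1 from 11; removing 6-9 disconnects 6 from 9 — these are bridges.
In total 5 edges are bridges.

5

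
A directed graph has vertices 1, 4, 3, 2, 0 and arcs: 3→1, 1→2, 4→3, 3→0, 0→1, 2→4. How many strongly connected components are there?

{0, 1, 2, 3, 4} are all mutually reachable — one SCC of size 5.
That gives 1 strongly connected component.

1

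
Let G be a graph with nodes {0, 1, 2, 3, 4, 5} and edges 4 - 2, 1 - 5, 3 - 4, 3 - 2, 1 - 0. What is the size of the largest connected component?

3

Starting from 2 we can reach 2, 3, 4. That is one component of size 3.
Starting from 0 we can reach 0, 1, 5. That is one component of size 3.
The largest has 3 vertices.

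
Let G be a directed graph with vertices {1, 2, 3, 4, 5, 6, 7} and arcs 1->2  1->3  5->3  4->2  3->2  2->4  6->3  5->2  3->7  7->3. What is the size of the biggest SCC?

{3, 7} are all mutually reachable — one SCC of size 2.
{2, 4} are all mutually reachable — one SCC of size 2.
{5} is an SCC by itself.
{1} is an SCC by itself.
{6} is an SCC by itself.
The largest has 2 vertices.

2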